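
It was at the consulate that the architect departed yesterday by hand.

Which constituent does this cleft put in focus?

In an it-cleft "It was X that/who ...", the clefted constituent X is the focus; the that/who-clause expresses the presupposed open proposition.
Here the focus is "at the consulate". The backgrounded (presupposed) material includes "the architect", "yesterday" and "by hand".

at the consulate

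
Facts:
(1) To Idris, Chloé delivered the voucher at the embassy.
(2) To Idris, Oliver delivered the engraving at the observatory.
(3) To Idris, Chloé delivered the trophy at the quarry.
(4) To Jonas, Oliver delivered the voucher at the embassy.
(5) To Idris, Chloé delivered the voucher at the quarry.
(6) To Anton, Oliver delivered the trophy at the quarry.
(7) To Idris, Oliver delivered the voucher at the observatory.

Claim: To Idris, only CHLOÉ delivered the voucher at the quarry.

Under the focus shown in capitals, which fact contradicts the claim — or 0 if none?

0

The capitals mark "Chloé" as focus. So "only" rules out other agents, with the rest (thing = the voucher, recipient = Idris, setting = at the quarry) as background.
Every other fact changes something in the background, not just the agent. Nothing refutes the claim.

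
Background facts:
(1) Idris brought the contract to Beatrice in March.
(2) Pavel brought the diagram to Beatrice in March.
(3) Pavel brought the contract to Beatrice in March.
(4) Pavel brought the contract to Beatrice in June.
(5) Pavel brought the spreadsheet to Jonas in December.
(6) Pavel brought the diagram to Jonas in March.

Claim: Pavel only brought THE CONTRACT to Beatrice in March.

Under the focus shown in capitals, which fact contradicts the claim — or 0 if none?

Focus (in capitals) is "the contract" — the thing. "Only" excludes alternative things while holding fixed Pavel as agent and Beatrice as recipient and in March as setting.
Fact (2) matches on Pavel as agent and Beatrice as recipient and in March as setting, but has thing = the diagram instead. That refutes the claim.

2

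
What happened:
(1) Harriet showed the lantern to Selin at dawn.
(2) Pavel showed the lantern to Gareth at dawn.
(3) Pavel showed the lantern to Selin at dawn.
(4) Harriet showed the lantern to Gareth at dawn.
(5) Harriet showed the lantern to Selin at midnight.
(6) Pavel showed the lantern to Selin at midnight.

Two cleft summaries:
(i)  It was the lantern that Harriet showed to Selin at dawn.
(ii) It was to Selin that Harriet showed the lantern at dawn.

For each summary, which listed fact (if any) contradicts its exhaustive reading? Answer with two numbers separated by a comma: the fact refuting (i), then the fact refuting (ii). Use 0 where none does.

0, 4

Summary (i) focuses "the lantern" (the thing); background same agent, recipient, setting (Harriet / Selin / at dawn). No fact matches that background with a different thing, so 0.
Summary (ii) focuses "Selin" (the recipient); background same agent, thing, setting (Harriet / the lantern / at dawn). Fact (4) matches that background with recipient = Gareth — refutes (ii).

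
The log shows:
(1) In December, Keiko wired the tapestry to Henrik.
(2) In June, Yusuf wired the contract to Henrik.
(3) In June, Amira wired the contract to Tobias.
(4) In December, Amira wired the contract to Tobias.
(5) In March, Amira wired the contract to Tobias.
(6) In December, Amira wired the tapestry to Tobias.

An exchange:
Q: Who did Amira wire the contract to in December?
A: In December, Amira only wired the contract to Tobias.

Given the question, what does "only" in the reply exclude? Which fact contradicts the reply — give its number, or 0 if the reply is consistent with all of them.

0

Answering "Who did ... to ...?" puts focus on the recipient — here, "Tobias".
So "only" ranges over recipients; the rest (Amira as agent and the contract as thing and in December as setting) is presupposed.
No listed fact shares that background with another recipient. Nothing contradicts the reply.
(Fact (3) would refute a reading with focus on the setting — but that is not what the question asks.)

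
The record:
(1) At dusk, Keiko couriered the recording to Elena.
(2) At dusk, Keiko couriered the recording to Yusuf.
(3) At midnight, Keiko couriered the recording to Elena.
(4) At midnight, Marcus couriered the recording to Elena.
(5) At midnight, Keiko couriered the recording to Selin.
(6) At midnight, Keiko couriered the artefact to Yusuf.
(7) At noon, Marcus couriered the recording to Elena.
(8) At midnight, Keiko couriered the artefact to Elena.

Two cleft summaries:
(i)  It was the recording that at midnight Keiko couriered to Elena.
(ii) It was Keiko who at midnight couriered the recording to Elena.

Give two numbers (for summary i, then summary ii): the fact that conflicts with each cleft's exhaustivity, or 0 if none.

8, 4

(i): focus "the recording". Looking for agent = Keiko, recipient = Elena, setting = at midnight with some other thing — fact (8) has the artefact there. Refuted.
(ii): focus "Keiko". Looking for thing = the recording, recipient = Elena, setting = at midnight with some other agent — fact (4) has Marcus there. Refuted.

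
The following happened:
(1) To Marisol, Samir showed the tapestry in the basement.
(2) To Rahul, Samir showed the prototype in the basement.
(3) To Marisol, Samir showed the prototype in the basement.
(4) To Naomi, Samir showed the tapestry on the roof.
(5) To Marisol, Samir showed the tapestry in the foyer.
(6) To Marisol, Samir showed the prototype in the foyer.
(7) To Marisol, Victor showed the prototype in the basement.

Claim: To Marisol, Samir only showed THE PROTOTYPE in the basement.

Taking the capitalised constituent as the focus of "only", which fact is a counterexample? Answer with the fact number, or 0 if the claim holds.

1

The capitals mark "the prototype" as focus. So "only" rules out other things, with the rest (agent = Samir, recipient = Marisol, setting = in the basement) as background.
Fact (1) shares the background but differs in thing (the tapestry) — a counterexample.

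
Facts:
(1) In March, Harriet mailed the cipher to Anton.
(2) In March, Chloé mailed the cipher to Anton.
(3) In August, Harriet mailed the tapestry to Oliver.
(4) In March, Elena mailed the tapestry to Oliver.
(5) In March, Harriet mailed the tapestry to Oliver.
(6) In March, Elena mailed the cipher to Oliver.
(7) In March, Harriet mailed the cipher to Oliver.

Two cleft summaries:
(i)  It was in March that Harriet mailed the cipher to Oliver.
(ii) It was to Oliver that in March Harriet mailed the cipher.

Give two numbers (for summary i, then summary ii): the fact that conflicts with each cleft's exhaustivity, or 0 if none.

Summary (i) focuses "in March" (the setting); background same agent, thing, recipient (Harriet / the cipher / Oliver). No fact matches that background with a different setting, so 0.
Summary (ii) focuses "Oliver" (the recipient); background same agent, thing, setting (Harriet / the cipher / in March). Fact (1) matches that background with recipient = Anton — refutes (ii).

0, 1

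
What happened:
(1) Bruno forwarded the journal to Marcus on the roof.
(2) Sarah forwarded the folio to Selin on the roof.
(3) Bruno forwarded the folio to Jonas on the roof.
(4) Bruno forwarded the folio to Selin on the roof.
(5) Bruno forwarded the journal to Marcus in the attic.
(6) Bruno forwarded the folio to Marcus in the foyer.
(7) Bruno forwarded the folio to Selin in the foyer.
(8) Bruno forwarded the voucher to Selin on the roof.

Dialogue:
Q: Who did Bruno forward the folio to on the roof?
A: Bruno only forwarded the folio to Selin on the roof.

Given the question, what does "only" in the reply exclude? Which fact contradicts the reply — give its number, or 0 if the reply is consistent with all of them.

3

The question "Who did ... to ...?" targets the recipient, so in the reply the focus falls on "Selin".
"Only" then excludes alternative recipients while the background — same agent, thing, setting (Bruno / the folio / on the roof) — is held fixed.
Fact (3) shares the background with a different recipient (Jonas) — counterexample.
(Fact (8) would refute a reading with focus on the thing — but that is not what the question asks.)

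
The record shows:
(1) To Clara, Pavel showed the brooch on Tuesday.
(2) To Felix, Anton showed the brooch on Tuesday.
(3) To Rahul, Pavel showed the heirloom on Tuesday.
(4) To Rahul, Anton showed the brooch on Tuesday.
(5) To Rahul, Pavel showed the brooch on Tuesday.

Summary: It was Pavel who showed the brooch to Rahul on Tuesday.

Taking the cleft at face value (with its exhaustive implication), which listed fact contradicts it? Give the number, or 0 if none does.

4

The cleft puts "Pavel" in focus and presupposes the open proposition with thing = the brooch, recipient = Rahul, setting = on Tuesday.
Exhaustivity: Pavel is the only agent satisfying that background.
Fact (4) shares the background but with agent = Anton; exhaustivity is violated.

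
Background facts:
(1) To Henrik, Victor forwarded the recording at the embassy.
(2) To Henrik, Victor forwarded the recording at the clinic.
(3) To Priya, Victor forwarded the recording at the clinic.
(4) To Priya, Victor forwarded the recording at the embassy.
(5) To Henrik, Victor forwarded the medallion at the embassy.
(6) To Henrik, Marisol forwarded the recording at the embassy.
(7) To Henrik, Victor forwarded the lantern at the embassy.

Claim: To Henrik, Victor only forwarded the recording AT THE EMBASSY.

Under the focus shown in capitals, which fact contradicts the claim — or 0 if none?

2

The capitals mark "at the embassy" as focus. So "only" rules out other settings, with the rest (same agent, thing, recipient (Victor / the recording / Henrik)) as background.
Fact (2) matches on same agent, thing, recipient (Victor / the recording / Henrik), but has setting = at the clinic instead. That refutes the claim.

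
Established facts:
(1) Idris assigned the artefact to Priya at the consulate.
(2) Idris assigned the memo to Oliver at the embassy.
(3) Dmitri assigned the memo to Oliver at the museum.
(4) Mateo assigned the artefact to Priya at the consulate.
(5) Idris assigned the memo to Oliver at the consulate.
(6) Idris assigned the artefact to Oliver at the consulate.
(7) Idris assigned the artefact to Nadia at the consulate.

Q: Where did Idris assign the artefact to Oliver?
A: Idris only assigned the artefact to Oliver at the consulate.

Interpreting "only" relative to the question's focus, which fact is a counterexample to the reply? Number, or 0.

The question "Where did ...?" targets the setting, so in the reply the focus falls on "at the consulate".
"Only" then excludes alternative settings while the background — same agent, thing, recipient (Idris / the artefact / Oliver) — is held fixed.
No fact keeps same agent, thing, recipient (Idris / the artefact / Oliver) while changing the setting; every other fact differs on something backgrounded. The reply stands.
(Fact (1) would refute a reading with focus on the recipient — but that is not what the question asks.)

0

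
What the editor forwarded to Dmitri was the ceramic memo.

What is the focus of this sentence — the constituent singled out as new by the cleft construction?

the ceramic memo

In a pseudo-cleft "What ... was X", the post-copular constituent X is the focus.
Here the focus is "the ceramic memo". The backgrounded (presupposed) material includes "the editor" and "to Dmitri".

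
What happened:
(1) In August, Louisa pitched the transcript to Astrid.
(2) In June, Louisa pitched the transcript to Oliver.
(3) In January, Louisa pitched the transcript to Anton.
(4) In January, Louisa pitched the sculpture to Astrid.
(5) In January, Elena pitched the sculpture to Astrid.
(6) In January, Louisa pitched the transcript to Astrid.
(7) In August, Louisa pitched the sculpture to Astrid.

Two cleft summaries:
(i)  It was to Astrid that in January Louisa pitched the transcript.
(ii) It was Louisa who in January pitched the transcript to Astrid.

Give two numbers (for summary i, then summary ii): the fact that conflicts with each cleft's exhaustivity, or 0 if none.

(i): focus "Astrid". Looking for same agent, thing, setting (Louisa / the transcript / in January) with some other recipient — fact (3) has Anton there. Refuted.
(ii): focus "Louisa". No fact shares same thing, recipient, setting (the transcript / Astrid / in January) with a different agent. 0.

3, 0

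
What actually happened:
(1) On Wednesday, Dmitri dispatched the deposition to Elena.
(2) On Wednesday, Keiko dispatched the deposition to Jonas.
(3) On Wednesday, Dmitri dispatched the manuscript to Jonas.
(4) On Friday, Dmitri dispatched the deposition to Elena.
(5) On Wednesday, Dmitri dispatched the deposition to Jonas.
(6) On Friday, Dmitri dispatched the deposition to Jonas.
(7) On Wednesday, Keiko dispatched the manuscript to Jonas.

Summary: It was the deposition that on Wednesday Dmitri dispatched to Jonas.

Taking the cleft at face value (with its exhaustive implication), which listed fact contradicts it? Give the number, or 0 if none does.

3

Focus of the cleft: "the deposition" (the thing). Presupposed background: Dmitri as agent and Jonas as recipient and on Wednesday as setting.
The exhaustive reading says no other thing fits that background.
But fact (3) also has Dmitri as agent and Jonas as recipient and on Wednesday as setting, with thing = the manuscript — so the exhaustive reading fails.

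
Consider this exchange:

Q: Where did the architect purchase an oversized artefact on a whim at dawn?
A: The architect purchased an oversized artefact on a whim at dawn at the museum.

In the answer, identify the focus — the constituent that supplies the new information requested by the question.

at the museum

The wh-word "where" asks about the location.
In the answer, "the architect", "an oversized artefact", "at dawn" and "on a whim" are given — repeated from the question.
The constituent filling the location gap is "at the museum"; that is the focus and would carry nuclear stress.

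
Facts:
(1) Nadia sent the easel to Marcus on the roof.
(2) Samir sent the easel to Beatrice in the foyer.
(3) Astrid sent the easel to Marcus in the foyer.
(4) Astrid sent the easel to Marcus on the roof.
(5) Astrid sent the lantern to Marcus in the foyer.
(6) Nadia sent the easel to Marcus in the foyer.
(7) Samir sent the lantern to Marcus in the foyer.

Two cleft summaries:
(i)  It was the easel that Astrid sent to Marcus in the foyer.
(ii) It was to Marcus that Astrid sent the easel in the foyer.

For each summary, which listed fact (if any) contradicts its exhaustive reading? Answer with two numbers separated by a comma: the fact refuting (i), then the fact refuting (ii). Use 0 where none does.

Summary (i) focuses "the easel" (the thing); background Astrid as agent and Marcus as recipient and in the foyer as setting. Fact (5) matches that background with thing = the lantern — refutes (i).
Summary (ii) focuses "Marcus" (the recipient); background Astrid as agent and the easel as thing and in the foyer as setting. No fact matches that background with a different recipient, so 0.

5, 0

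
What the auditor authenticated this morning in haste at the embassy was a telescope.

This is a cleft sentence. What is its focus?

a telescope

In a pseudo-cleft "What ... was X", the post-copular constituent X is the focus.
Here the focus is "a telescope". The backgrounded (presupposed) material includes "the auditor", "this morning", "in haste" and "at the embassy".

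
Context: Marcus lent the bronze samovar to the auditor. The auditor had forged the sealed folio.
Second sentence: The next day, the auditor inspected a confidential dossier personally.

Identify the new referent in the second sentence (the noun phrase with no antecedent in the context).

a confidential dossier

"the auditor" in the second sentence is given — already mentioned in the context.
"a confidential dossier" has no antecedent in the context; it is discourse-new (the indefinite article also signals a new referent).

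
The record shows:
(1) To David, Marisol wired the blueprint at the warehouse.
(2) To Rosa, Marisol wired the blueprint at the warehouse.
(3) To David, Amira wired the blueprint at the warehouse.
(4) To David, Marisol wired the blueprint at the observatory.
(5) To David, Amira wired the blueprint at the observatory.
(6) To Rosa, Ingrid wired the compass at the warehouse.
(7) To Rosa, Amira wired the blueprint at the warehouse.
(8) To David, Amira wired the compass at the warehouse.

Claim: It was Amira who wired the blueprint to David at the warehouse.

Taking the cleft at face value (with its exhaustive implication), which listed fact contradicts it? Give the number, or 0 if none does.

Focus of the cleft: "Amira" (the agent). Presupposed background: thing = the blueprint, recipient = David, setting = at the warehouse.
Exhaustivity: Amira is the only agent satisfying that background.
Fact (1) shares the background but with agent = Marisol; exhaustivity is violated.

1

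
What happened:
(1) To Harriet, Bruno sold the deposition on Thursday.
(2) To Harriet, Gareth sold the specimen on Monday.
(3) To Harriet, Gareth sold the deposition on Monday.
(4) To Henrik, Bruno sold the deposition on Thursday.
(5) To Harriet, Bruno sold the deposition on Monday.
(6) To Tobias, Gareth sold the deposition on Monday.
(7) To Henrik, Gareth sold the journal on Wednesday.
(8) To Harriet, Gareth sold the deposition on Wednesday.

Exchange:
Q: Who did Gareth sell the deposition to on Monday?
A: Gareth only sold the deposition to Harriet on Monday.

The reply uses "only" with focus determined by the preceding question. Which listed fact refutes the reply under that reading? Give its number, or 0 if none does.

Answering "Who did ... to ...?" puts focus on the recipient — here, "Harriet".
"Only" then excludes alternative recipients while the background — Gareth as agent and the deposition as thing and on Monday as setting — is held fixed.
Fact (6) keeps Gareth as agent and the deposition as thing and on Monday as setting but has recipient = Tobias; that refutes the reply.
(Fact (2) would refute a reading with focus on the thing — but that is not what the question asks.)

6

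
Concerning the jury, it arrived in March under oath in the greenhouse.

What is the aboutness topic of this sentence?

The construction explicitly marks "the jury" as what the sentence is about — the topic.
The remainder of the clause is the comment (what is said about the topic).

the jury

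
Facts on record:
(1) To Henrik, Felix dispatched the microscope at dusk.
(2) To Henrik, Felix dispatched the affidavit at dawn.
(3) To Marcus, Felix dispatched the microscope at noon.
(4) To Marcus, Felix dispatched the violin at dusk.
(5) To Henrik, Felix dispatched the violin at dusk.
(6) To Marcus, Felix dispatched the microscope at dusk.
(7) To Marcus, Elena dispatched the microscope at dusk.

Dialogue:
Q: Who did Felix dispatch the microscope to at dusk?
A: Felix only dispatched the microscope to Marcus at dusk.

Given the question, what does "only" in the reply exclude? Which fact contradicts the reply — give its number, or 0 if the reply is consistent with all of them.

1

Answering "Who did ... to ...?" puts focus on the recipient — here, "Marcus".
"Only" then excludes alternative recipients while the background — agent = Felix, thing = the microscope, setting = at dusk — is held fixed.
Fact (1) keeps agent = Felix, thing = the microscope, setting = at dusk but has recipient = Henrik; that refutes the reply.
(Fact (4) would refute a reading with focus on the thing — but that is not what the question asks.)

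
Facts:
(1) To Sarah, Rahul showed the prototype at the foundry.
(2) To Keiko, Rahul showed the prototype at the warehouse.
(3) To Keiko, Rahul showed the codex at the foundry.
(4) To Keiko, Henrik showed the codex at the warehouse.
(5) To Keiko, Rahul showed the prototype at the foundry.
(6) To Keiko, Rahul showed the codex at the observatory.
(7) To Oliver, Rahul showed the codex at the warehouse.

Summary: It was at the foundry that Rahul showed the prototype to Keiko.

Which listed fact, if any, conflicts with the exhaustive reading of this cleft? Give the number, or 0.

The cleft puts "at the foundry" in focus and presupposes the open proposition with Rahul as agent and the prototype as thing and Keiko as recipient.
The exhaustive reading says no other setting fits that background.
But fact (2) also has Rahul as agent and the prototype as thing and Keiko as recipient, with setting = at the warehouse — so the exhaustive reading fails.

2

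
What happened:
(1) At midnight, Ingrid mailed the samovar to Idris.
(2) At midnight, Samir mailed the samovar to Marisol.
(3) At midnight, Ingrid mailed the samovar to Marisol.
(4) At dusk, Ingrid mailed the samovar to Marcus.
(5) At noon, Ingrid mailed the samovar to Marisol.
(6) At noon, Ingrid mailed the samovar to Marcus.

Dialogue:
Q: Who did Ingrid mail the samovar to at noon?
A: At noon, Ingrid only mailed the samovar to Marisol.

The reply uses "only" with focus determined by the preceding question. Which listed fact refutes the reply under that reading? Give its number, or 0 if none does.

Answering "Who did ... to ...?" puts focus on the recipient — here, "Marisol".
So "only" ranges over recipients; the rest (same agent, thing, setting (Ingrid / the samovar / at noon)) is presupposed.
Fact (6) shares the background with a different recipient (Marcus) — counterexample.
(Fact (3) would refute a reading with focus on the setting — but that is not what the question asks.)

6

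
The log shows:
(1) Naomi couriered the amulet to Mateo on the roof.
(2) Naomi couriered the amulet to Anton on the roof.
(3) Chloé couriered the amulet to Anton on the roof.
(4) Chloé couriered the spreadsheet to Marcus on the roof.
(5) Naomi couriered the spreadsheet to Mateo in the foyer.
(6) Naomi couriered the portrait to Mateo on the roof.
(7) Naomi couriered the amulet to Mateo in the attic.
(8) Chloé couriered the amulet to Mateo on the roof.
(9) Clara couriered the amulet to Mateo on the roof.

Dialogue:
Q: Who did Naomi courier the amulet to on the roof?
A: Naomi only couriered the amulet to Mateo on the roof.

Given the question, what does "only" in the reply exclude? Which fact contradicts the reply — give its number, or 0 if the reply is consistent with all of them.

Answering "Who did ... to ...?" puts focus on the recipient — here, "Mateo".
So "only" ranges over recipients; the rest (agent = Naomi, thing = the amulet, setting = on the roof) is presupposed.
Fact (2) shares the background with a different recipient (Anton) — counterexample.
(Fact (6) would refute a reading with focus on the thing — but that is not what the question asks.)

2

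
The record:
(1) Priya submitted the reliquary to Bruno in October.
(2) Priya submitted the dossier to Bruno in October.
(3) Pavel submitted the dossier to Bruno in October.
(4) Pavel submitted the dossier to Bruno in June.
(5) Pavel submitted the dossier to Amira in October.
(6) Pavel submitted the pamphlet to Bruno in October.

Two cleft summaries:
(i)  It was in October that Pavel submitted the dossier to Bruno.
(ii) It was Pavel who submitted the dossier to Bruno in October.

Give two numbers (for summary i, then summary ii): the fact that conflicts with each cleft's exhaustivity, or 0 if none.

4, 2

Summary (i) focuses "in October" (the setting); background agent = Pavel, thing = the dossier, recipient = Bruno. Fact (4) matches that background with setting = in June — refutes (i).
Summary (ii) focuses "Pavel" (the agent); background thing = the dossier, recipient = Bruno, setting = in October. Fact (2) matches that background with agent = Priya — refutes (ii).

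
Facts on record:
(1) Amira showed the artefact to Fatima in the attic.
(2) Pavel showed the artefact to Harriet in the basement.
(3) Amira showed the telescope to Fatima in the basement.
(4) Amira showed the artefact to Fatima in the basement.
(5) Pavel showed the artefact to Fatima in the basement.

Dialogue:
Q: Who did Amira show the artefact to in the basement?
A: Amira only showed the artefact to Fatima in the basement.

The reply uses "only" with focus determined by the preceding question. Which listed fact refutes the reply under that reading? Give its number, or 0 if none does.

0

Answering "Who did ... to ...?" puts focus on the recipient — here, "Fatima".
So "only" ranges over recipients; the rest (Amira as agent and the artefact as thing and in the basement as setting) is presupposed.
No listed fact shares that background with another recipient. Nothing contradicts the reply.
(Fact (1) would refute a reading with focus on the setting — but that is not what the question asks.)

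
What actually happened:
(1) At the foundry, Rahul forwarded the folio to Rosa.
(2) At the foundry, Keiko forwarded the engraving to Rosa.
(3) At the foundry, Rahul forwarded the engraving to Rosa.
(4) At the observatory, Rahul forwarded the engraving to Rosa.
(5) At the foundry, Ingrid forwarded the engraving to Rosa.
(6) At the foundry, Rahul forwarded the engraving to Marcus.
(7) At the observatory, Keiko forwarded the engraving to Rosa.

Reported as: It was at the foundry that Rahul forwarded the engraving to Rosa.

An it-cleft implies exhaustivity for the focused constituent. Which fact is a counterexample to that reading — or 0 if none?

4

Focus of the cleft: "at the foundry" (the setting). Presupposed background: Rahul as agent and the engraving as thing and Rosa as recipient.
Exhaustivity: at the foundry is the only setting satisfying that background.
But fact (4) also has Rahul as agent and the engraving as thing and Rosa as recipient, with setting = at the observatory — so the exhaustive reading fails.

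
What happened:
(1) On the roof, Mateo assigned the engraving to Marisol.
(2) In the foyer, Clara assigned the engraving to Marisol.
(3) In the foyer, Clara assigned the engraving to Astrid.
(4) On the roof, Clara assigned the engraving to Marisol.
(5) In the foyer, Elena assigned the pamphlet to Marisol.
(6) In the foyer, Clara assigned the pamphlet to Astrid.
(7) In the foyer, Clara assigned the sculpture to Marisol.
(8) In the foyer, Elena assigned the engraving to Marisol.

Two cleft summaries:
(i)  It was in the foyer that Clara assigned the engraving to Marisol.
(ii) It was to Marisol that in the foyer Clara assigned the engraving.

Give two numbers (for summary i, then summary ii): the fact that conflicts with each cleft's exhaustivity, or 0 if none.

(i): focus "in the foyer". Looking for agent = Clara, thing = the engraving, recipient = Marisol with some other setting — fact (4) has on the roof there. Refuted.
(ii): focus "Marisol". Looking for agent = Clara, thing = the engraving, setting = in the foyer with some other recipient — fact (3) has Astrid there. Refuted.

4, 3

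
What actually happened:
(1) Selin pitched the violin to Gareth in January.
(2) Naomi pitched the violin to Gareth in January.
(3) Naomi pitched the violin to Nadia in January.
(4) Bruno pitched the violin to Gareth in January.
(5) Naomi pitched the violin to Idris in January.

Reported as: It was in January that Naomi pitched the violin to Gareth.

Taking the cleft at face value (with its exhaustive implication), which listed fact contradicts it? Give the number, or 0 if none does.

0

The cleft puts "in January" in focus and presupposes the open proposition with Naomi as agent and the violin as thing and Gareth as recipient.
The exhaustive reading says no other setting fits that background.
No listed fact matches the background with a different setting. Exhaustivity holds.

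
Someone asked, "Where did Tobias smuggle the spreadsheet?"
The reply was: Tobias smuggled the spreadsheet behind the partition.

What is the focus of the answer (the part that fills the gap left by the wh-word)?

behind the partition

The wh-word "where" asks about the location.
In the answer, "Tobias" and "the spreadsheet" are given — repeated from the question.
The constituent filling the location gap is "behind the partition"; that is the focus and would carry nuclear stress.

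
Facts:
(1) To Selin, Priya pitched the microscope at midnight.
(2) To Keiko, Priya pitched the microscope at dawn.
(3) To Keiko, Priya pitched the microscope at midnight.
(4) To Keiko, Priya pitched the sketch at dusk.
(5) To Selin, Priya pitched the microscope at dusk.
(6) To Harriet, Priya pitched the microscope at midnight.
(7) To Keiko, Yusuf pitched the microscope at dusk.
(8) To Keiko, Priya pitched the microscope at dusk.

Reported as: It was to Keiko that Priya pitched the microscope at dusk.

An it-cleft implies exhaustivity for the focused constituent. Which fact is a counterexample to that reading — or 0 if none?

5

Focus of the cleft: "Keiko" (the recipient). Presupposed background: Priya as agent and the microscope as thing and at dusk as setting.
Exhaustivity: Keiko is the only recipient satisfying that background.
Fact (5) shares the background but with recipient = Selin; exhaustivity is violated.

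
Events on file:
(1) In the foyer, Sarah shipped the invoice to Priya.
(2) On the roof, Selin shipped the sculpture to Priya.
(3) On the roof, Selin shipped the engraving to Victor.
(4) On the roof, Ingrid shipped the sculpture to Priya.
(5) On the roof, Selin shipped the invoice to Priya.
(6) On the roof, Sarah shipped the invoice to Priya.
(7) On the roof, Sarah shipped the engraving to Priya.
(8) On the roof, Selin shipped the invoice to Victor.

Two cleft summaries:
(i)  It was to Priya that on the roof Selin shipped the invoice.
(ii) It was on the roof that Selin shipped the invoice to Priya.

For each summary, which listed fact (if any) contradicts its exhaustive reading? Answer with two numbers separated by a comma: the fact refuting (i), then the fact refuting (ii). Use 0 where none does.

8, 0

(i): focus "Priya". Looking for same agent, thing, setting (Selin / the invoice / on the roof) with some other recipient — fact (8) has Victor there. Refuted.
(ii): focus "on the roof". No fact shares same agent, thing, recipient (Selin / the invoice / Priya) with a different setting. 0.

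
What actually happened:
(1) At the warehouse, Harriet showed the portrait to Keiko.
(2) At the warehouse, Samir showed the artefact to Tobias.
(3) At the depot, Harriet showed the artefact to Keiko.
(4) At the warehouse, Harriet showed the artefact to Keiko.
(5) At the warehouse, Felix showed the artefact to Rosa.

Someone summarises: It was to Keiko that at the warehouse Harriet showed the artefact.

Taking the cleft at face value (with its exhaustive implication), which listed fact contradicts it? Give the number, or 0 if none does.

0

Focus of the cleft: "Keiko" (the recipient). Presupposed background: Harriet as agent and the artefact as thing and at the warehouse as setting.
The exhaustive reading says no other recipient fits that background.
No listed fact matches the background with a different recipient. Exhaustivity holds.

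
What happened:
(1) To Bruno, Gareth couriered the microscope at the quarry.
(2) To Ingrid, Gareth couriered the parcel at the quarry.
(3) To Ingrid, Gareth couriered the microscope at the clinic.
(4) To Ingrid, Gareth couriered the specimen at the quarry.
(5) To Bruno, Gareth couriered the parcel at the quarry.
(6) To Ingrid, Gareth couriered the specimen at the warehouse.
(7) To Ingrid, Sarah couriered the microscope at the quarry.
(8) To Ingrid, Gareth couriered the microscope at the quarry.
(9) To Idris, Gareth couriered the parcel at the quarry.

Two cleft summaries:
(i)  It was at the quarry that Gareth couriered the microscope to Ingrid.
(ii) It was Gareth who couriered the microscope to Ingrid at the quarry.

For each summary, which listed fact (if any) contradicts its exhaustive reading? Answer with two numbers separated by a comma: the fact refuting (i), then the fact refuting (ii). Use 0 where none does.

3, 7

(i): focus "at the quarry". Looking for Gareth as agent and the microscope as thing and Ingrid as recipient with some other setting — fact (3) has at the clinic there. Refuted.
(ii): focus "Gareth". Looking for the microscope as thing and Ingrid as recipient and at the quarry as setting with some other agent — fact (7) has Sarah there. Refuted.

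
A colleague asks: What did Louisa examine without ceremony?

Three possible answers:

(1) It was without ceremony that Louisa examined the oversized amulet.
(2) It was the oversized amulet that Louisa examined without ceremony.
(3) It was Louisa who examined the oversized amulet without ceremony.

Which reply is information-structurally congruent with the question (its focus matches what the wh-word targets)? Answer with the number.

2

The question word "what" targets the direct object.
Option (1) clefts "without ceremony" — the manner, not what was asked.
Option (2) clefts "the oversized amulet" — that matches what the question asks about.
Option (3) clefts "Louisa" — the subject (agent), not what was asked.
So the congruent reply is (2).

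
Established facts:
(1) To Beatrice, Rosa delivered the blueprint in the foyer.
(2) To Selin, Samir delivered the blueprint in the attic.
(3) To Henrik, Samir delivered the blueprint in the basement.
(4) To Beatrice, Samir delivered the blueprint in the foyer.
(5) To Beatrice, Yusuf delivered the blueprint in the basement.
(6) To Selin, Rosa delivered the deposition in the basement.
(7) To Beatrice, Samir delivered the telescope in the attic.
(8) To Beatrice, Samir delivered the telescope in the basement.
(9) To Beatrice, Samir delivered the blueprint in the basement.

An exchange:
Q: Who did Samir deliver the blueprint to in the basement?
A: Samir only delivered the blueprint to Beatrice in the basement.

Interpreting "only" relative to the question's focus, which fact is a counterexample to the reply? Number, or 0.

Answering "Who did ... to ...?" puts focus on the recipient — here, "Beatrice".
So "only" ranges over recipients; the rest (same agent, thing, setting (Samir / the blueprint / in the basement)) is presupposed.
Fact (3) keeps same agent, thing, setting (Samir / the blueprint / in the basement) but has recipient = Henrik; that refutes the reply.
(Fact (8) would refute a reading with focus on the thing — but that is not what the question asks.)

3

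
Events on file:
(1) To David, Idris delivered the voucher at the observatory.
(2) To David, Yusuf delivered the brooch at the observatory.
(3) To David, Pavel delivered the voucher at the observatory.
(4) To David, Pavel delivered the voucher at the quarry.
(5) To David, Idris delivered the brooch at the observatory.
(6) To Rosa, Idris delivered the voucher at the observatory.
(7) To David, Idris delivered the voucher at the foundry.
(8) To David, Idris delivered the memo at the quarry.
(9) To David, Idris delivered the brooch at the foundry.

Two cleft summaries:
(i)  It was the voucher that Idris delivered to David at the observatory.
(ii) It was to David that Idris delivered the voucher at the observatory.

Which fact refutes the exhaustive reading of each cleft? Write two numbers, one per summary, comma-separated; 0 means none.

(i): focus "the voucher". Looking for same agent, recipient, setting (Idris / David / at the observatory) with some other thing — fact (5) has the brooch there. Refuted.
(ii): focus "David". Looking for same agent, thing, setting (Idris / the voucher / at the observatory) with some other recipient — fact (6) has Rosa there. Refuted.

5, 6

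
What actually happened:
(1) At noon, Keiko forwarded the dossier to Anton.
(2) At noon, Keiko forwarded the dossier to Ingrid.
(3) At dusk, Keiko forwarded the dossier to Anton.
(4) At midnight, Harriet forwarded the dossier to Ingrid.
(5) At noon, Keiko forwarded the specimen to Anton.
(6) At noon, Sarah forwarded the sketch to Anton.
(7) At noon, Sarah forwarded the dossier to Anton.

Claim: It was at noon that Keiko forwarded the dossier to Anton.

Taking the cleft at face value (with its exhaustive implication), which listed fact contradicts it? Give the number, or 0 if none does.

Focus of the cleft: "at noon" (the setting). Presupposed background: agent = Keiko, thing = the dossier, recipient = Anton.
The exhaustive reading says no other setting fits that background.
Fact (3) shares the background but with setting = at dusk; exhaustivity is violated.

3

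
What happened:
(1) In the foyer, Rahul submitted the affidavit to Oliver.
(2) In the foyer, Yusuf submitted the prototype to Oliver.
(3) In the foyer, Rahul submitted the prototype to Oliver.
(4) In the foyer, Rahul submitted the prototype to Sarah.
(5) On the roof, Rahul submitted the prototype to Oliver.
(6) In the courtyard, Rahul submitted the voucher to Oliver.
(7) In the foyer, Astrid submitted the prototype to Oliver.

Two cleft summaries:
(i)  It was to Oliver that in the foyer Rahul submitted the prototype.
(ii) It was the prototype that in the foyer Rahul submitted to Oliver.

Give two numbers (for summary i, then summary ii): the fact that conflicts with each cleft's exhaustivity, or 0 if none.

4, 1

Summary (i) focuses "Oliver" (the recipient); background agent = Rahul, thing = the prototype, setting = in the foyer. Fact (4) matches that background with recipient = Sarah — refutes (i).
Summary (ii) focuses "the prototype" (the thing); background agent = Rahul, recipient = Oliver, setting = in the foyer. Fact (1) matches that background with thing = the affidavit — refutes (ii).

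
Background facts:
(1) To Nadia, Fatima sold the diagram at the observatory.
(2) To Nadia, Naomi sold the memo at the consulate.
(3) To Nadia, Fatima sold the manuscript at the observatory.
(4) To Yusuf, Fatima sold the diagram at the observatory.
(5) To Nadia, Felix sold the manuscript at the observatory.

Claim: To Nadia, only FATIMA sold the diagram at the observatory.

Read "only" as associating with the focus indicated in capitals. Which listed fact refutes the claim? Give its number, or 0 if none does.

Focus (in capitals) is "Fatima" — the agent. "Only" excludes alternative agents while holding fixed same thing, recipient, setting (the diagram / Nadia / at the observatory).
Every other fact changes something in the background, not just the agent. Nothing refutes the claim.

0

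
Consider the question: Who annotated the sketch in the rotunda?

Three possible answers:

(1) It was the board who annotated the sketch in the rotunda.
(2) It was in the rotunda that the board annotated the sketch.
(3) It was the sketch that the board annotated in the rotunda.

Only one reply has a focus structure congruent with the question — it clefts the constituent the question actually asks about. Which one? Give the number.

1

The question word "who" targets the subject (agent).
Option (1) clefts "the board" — that matches what the question asks about.
Option (2) clefts "in the rotunda" — the location, not what was asked.
Option (3) clefts "the sketch" — the direct object, not what was asked.
So the congruent reply is (1).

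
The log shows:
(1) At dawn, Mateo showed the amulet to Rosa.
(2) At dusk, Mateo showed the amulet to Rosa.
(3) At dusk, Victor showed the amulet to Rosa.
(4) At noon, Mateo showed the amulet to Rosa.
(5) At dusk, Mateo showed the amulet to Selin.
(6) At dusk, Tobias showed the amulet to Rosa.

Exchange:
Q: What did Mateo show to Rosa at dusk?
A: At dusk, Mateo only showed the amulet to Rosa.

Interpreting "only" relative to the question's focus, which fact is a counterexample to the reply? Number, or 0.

0

The question "What did ...?" targets the thing, so in the reply the focus falls on "the amulet".
"Only" then excludes alternative things while the background — Mateo as agent and Rosa as recipient and at dusk as setting — is held fixed.
No listed fact shares that background with another thing. Nothing contradicts the reply.
(Fact (1) would refute a reading with focus on the setting — but that is not what the question asks.)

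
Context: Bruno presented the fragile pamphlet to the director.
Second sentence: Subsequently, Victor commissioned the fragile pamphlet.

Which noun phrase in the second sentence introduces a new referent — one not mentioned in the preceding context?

"the fragile pamphlet" in the second sentence is given — already mentioned in the context.
"Victor" has no antecedent in the context; it is discourse-new.

Victor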